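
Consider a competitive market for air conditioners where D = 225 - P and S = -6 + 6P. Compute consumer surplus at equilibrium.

Consumer surplus = 18432

Equilibrium: 225 - P = -6 + 6P gives P* = 33, Q* = 192.
Demand choke price (D = 0): P = 225.
CS = ½(225 − 33)(192) = 18432.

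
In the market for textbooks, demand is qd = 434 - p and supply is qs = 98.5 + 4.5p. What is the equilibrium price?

p* = 61

Set qd = qs: 434 - p = 98.5 + 4.5p.
335.5 = 5.5p, so p* = 61.
q* = 434 − 1(61) = 373.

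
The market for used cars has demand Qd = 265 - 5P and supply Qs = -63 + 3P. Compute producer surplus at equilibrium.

Producer surplus = 600

Equilibrium: 265 - 5P = -63 + 3P gives P* = 41, Q* = 60.
Supply starts at P = 21 (where Qs = 0).
PS = ½(41 − 21)(60) = 600.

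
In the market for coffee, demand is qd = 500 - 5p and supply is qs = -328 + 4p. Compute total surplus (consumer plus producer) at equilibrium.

Total surplus = 360

Equilibrium: 500 - 5p = -328 + 4p gives p* = 92, q* = 40.
Demand choke price: p = 100; supply starts at p = 82.
CS = ½(100 − 92)(40) = 160; PS = ½(92 − 82)(40) = 200.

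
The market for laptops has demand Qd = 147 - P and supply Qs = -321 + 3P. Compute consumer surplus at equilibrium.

Consumer surplus = 450

Equilibrium: 147 - P = -321 + 3P gives P* = 117, Q* = 30.
Demand choke price (Qd = 0): P = 147.
CS = ½(147 − 117)(30) = 450.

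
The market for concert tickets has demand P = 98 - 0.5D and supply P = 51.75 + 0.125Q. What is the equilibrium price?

Set the two price expressions equal: 98 - 0.5Q = 51.75 + 0.125Q.
46.25 = 0.625Q, so Q* = 74.
P* = 98 − (0.5)(74) = 61.

P* = 61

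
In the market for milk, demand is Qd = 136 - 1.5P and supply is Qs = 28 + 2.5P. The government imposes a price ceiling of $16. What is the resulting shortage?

Equilibrium price would be P* = 27, so the ceiling at 16 binds.
At P = 16: Qd = 136 − 1.5(16) = 112, Qs = 28 + 2.5(16) = 68.
Shortage = 112 − 68 = 44.

Shortage = 44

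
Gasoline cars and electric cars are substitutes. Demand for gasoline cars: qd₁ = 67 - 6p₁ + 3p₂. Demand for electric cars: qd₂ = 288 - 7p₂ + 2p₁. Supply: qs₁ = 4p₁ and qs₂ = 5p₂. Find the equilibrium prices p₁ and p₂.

p₁ = 278/19, p₂ = 1507/57

Market 1: 67 - 6p₁ + 3p₂ = 4p₁ → 10p₁ - 3p₂ = 67.
Market 2: 12p₂ - 2p₁ = 288.
Eliminating p₂: 12×(1) + 3×(2) gives 114p₁ = 1668, so p₁ = 278/19.
Back-substitute into (2): p₂ = (288 + 2×278/19) / 12 = 1507/57.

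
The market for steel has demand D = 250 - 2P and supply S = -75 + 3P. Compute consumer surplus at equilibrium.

Consumer surplus = 3600

Equilibrium: 250 - 2P = -75 + 3P gives P* = 65, Q* = 120.
Demand choke price (D = 0): P = 125.
CS = ½(125 − 65)(120) = 3600.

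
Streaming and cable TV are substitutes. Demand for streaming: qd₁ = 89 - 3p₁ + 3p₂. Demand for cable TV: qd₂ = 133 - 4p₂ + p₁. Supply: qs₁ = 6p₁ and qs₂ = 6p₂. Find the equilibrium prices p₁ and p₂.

Market 1: 89 - 3p₁ + 3p₂ = 6p₁ → 9p₁ - 3p₂ = 89.
Market 2: 10p₂ - p₁ = 133.
Eliminating p₂: 10×(1) + 3×(2) gives 87p₁ = 1289, so p₁ = 1289/87.
Back-substitute into (2): p₂ = (133 + 1×1289/87) / 10 = 1286/87.

p₁ = 1289/87, p₂ = 1286/87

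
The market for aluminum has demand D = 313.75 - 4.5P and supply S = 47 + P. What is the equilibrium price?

Set D = S: 313.75 - 4.5P = 47 + P.
266.75 = 5.5P, so P* = 48.5.
Q* = 313.75 − 4.5(48.5) = 95.5.

P* = 48.5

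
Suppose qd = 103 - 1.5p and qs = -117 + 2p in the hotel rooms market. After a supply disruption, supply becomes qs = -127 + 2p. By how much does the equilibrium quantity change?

Δq = -30/7

Original equilibrium: p* = 440/7, q* = 61/7.
New equilibrium: 103 - 1.5p = -127 + 2p, so 230 = 3.5p and p' = 460/7; q' = 103 − 1.5(460/7) = 31/7.
Change in quantity: 31/7 − 61/7 = -30/7.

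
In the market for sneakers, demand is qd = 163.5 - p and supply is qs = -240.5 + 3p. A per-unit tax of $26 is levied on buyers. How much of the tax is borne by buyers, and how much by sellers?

Pre-tax equilibrium: p* = 101, q* = 62.5.
Tax on buyers shifts demand to qd = 163.5 − 1(p + 26) = 137.5 - p.
137.5 - p = -240.5 + 3p gives seller price ps = 94.5; buyers pay pb = 94.5 + 26 = 120.5.
New quantity: q = 163.5 − 1(120.5) = 43.
Buyer burden = 120.5 − 101 = 19.5; seller burden = 101 − 94.5 = 6.5.

Buyers bear $19.5, sellers bear $6.5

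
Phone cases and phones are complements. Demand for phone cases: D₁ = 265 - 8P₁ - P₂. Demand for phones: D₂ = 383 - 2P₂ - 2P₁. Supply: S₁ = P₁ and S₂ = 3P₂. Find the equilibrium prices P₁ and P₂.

Market 1: 265 - 8P₁ - P₂ = P₁ → 9P₁ + P₂ = 265.
Market 2: 5P₂ + 2P₁ = 383.
Eliminating P₂: 5×(1) − 1×(2) gives 43P₁ = 942, so P₁ = 942/43.
Back-substitute into (2): P₂ = (383 − 2×942/43) / 5 = 2917/43.

P₁ = 942/43, P₂ = 2917/43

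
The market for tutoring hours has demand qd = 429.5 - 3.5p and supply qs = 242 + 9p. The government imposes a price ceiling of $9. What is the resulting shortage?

Equilibrium price would be p* = 15, so the ceiling at 9 binds.
At p = 9: qd = 429.5 − 3.5(9) = 398, qs = 242 + 9(9) = 323.
Shortage = 398 − 323 = 75.

Shortage = 75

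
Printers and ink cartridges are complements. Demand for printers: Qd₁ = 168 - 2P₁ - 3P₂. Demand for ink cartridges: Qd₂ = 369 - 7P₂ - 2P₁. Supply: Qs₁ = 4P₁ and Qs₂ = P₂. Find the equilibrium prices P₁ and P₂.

P₁ = 79/14, P₂ = 313/7

Market 1: 168 - 2P₁ - 3P₂ = 4P₁ → 6P₁ + 3P₂ = 168.
Market 2: 8P₂ + 2P₁ = 369.
Eliminating P₂: 8×(1) − 3×(2) gives 42P₁ = 237, so P₁ = 79/14.
Back-substitute into (2): P₂ = (369 − 2×79/14) / 8 = 313/7.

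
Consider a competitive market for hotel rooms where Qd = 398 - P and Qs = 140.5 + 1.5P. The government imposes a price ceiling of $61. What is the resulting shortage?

Shortage = 105

Equilibrium price would be P* = 103, so the ceiling at 61 binds.
At P = 61: Qd = 398 − 1(61) = 337, Qs = 140.5 + 1.5(61) = 232.
Shortage = 337 − 232 = 105.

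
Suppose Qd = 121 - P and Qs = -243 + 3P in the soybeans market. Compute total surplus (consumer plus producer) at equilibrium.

Equilibrium: 121 - P = -243 + 3P gives P* = 91, Q* = 30.
Demand choke price: P = 121; supply starts at P = 81.
CS = ½(121 − 91)(30) = 450; PS = ½(91 − 81)(30) = 150.

Total surplus = 600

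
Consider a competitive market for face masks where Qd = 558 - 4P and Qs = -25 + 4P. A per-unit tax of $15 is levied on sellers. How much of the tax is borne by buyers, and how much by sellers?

Pre-tax equilibrium: P* = 72.875, Q* = 266.5.
Tax on sellers shifts supply to Qs = -25 + 4(P − 15) = -85 + 4P.
558 - 4P = -85 + 4P gives buyer price Pb = 80.375; sellers receive Ps = 80.375 − 15 = 65.375.
New quantity: Q = 558 − 4(80.375) = 236.5.
Buyer burden = 80.375 − 72.875 = 7.5; seller burden = 72.875 − 65.375 = 7.5.

Buyers bear $7.5, sellers bear $7.5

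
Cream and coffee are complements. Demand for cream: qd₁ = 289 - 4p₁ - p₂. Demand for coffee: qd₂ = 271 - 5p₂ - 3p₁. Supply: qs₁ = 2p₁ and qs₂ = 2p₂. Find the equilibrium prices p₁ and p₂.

p₁ = 584/13, p₂ = 253/13

Market 1: 289 - 4p₁ - p₂ = 2p₁ → 6p₁ + p₂ = 289.
Market 2: 7p₂ + 3p₁ = 271.
Eliminating p₂: 7×(1) − 1×(2) gives 39p₁ = 1752, so p₁ = 584/13.
Back-substitute into (2): p₂ = (271 − 3×584/13) / 7 = 253/13.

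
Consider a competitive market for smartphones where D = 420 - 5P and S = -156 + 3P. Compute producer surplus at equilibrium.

Equilibrium: 420 - 5P = -156 + 3P gives P* = 72, Q* = 60.
Supply starts at P = 52 (where S = 0).
PS = ½(72 − 52)(60) = 600.

Producer surplus = 600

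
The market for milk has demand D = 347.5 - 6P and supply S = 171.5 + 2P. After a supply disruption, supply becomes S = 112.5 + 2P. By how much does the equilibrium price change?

ΔP = 7.375

Original equilibrium: P* = 22, Q* = 215.5.
New equilibrium: 347.5 - 6P = 112.5 + 2P, so 235 = 8P and P' = 29.375; Q' = 347.5 − 6(29.375) = 171.25.
Change in price: 29.375 − 22 = 7.375.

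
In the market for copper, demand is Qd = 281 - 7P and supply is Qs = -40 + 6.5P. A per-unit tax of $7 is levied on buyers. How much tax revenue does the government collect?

Pre-tax equilibrium: P* = 214/9, Q* = 1031/9.
Tax on buyers shifts demand to Qd = 281 − 7(P + 7) = 232 - 7P.
232 - 7P = -40 + 6.5P gives seller price Ps = 544/27; buyers pay Pb = 544/27 + 7 = 733/27.
New quantity: Q = 281 − 7(733/27) = 2456/27.
Revenue = 7 × 2456/27 = 17192/27.

Tax revenue = 17192/27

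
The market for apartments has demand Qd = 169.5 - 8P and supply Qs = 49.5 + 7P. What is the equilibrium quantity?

Q* = 105.5

Set Qd = Qs: 169.5 - 8P = 49.5 + 7P.
120 = 15P, so P* = 8.
Q* = 169.5 − 8(8) = 105.5.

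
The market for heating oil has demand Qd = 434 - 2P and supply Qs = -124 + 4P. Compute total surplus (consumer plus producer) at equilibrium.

Total surplus = 23064

Equilibrium: 434 - 2P = -124 + 4P gives P* = 93, Q* = 248.
Demand choke price: P = 217; supply starts at P = 31.
CS = ½(217 − 93)(248) = 15376; PS = ½(93 − 31)(248) = 7688.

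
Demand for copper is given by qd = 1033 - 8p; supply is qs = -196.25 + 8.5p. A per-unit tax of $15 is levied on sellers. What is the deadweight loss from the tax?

Deadweight loss = 5100/11

Pre-tax equilibrium: p* = 74.5, q* = 437.
Tax on sellers shifts supply to qs = -196.25 + 8.5(p − 15) = -323.75 + 8.5p.
1033 - 8p = -323.75 + 8.5p gives buyer price pb = 1809/22; sellers receive ps = 1809/22 − 15 = 1479/22.
New quantity: q = 1033 − 8(1809/22) = 4127/11.
DWL = ½ × 15 × (437 − 4127/11) = 5100/11.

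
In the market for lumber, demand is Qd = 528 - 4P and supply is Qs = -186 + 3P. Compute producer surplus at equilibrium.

Producer surplus = 2400

Equilibrium: 528 - 4P = -186 + 3P gives P* = 102, Q* = 120.
Supply starts at P = 62 (where Qs = 0).
PS = ½(102 − 62)(120) = 2400.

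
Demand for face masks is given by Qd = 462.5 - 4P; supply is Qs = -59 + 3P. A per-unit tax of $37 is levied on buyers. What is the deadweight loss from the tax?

Pre-tax equilibrium: P* = 74.5, Q* = 164.5.
Tax on buyers shifts demand to Qd = 462.5 − 4(P + 37) = 314.5 - 4P.
314.5 - 4P = -59 + 3P gives seller price Ps = 747/14; buyers pay Pb = 747/14 + 37 = 1265/14.
New quantity: Q = 462.5 − 4(1265/14) = 1415/14.
DWL = ½ × 37 × (164.5 − 1415/14) = 8214/7.

Deadweight loss = 8214/7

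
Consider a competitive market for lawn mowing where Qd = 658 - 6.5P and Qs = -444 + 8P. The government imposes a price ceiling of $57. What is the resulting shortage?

Shortage = 275.5

Equilibrium price would be P* = 76, so the ceiling at 57 binds.
At P = 57: Qd = 658 − 6.5(57) = 287.5, Qs = -444 + 8(57) = 12.
Shortage = 287.5 − 12 = 275.5.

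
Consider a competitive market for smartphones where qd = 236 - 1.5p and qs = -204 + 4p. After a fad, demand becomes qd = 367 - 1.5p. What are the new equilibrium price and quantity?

Original equilibrium: p* = 80, q* = 116.
New equilibrium: 367 - 1.5p = -204 + 4p, so 571 = 5.5p and p' = 1142/11; q' = 367 − 1.5(1142/11) = 2324/11.

p' = 1142/11, q' = 2324/11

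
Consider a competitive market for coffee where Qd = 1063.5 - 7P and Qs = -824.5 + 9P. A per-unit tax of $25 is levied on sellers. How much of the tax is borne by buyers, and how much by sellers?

Pre-tax equilibrium: P* = 118, Q* = 237.5.
Tax on sellers shifts supply to Qs = -824.5 + 9(P − 25) = -1049.5 + 9P.
1063.5 - 7P = -1049.5 + 9P gives buyer price Pb = 132.0625; sellers receive Ps = 132.0625 − 25 = 107.0625.
New quantity: Q = 1063.5 − 7(132.0625) = 139.0625.
Buyer burden = 132.0625 − 118 = 14.0625; seller burden = 118 − 107.0625 = 10.9375.

Buyers bear $14.0625, sellers bear $10.9375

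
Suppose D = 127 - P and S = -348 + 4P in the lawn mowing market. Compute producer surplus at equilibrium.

Producer surplus = 128

Equilibrium: 127 - P = -348 + 4P gives P* = 95, Q* = 32.
Supply starts at P = 87 (where S = 0).
PS = ½(95 − 87)(32) = 128.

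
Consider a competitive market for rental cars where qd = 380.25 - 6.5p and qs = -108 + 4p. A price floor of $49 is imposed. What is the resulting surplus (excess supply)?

Surplus = 26.25

Equilibrium price would be p* = 46.5, so the floor at 49 binds.
At p = 49: qd = 61.75, qs = 88.
Surplus = 88 − 61.75 = 26.25.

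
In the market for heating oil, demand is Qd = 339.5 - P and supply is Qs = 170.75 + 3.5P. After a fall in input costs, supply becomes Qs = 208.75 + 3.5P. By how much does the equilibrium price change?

ΔP = -76/9

Original equilibrium: P* = 37.5, Q* = 302.
New equilibrium: 339.5 - P = 208.75 + 3.5P, so 130.75 = 4.5P and P' = 523/18; Q' = 339.5 − 1(523/18) = 2794/9.
Change in price: 523/18 − 37.5 = -76/9.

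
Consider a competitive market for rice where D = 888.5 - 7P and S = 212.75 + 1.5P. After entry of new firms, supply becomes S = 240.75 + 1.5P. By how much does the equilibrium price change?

ΔP = -56/17

Original equilibrium: P* = 79.5, Q* = 332.
New equilibrium: 888.5 - 7P = 240.75 + 1.5P, so 647.75 = 8.5P and P' = 2591/34; Q' = 888.5 − 7(2591/34) = 6036/17.
Change in price: 2591/34 − 79.5 = -56/17.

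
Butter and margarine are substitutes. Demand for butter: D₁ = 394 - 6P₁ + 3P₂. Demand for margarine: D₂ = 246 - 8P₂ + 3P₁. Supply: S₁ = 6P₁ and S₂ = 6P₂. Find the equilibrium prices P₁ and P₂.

Market 1: 394 - 6P₁ + 3P₂ = 6P₁ → 12P₁ - 3P₂ = 394.
Market 2: 14P₂ - 3P₁ = 246.
Eliminating P₂: 14×(1) + 3×(2) gives 159P₁ = 6254, so P₁ = 118/3.
Back-substitute into (2): P₂ = (246 + 3×118/3) / 14 = 26.

P₁ = 118/3, P₂ = 26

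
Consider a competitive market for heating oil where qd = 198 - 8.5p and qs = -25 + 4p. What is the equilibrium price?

Set qd = qs: 198 - 8.5p = -25 + 4p.
223 = 12.5p, so p* = 17.84.
q* = 198 − 8.5(17.84) = 46.36.

p* = 17.84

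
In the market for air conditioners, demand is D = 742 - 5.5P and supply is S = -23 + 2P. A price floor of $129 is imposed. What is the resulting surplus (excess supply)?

Equilibrium price would be P* = 102, so the floor at 129 binds.
At P = 129: D = 32.5, S = 235.
Surplus = 235 − 32.5 = 202.5.

Surplus = 202.5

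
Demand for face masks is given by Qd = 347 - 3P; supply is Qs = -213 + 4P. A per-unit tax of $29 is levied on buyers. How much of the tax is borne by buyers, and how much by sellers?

Buyers bear 116/7, sellers bear 87/7

Pre-tax equilibrium: P* = 80, Q* = 107.
Tax on buyers shifts demand to Qd = 347 − 3(P + 29) = 260 - 3P.
260 - 3P = -213 + 4P gives seller price Ps = 473/7; buyers pay Pb = 473/7 + 29 = 676/7.
New quantity: Q = 347 − 3(676/7) = 401/7.
Buyer burden = 676/7 − 80 = 116/7; seller burden = 80 − 473/7 = 87/7.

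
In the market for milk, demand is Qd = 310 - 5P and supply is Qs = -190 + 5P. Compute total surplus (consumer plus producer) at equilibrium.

Equilibrium: 310 - 5P = -190 + 5P gives P* = 50, Q* = 60.
Demand choke price: P = 62; supply starts at P = 38.
CS = ½(62 − 50)(60) = 360; PS = ½(50 − 38)(60) = 360.

Total surplus = 720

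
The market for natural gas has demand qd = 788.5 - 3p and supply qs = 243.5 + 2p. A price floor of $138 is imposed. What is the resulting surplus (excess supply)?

Surplus = 145

Equilibrium price would be p* = 109, so the floor at 138 binds.
At p = 138: qd = 374.5, qs = 519.5.
Surplus = 519.5 − 374.5 = 145.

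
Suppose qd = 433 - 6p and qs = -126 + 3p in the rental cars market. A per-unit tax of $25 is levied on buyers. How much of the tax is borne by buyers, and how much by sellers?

Buyers bear 25/3, sellers bear 50/3

Pre-tax equilibrium: p* = 559/9, q* = 181/3.
Tax on buyers shifts demand to qd = 433 − 6(p + 25) = 283 - 6p.
283 - 6p = -126 + 3p gives seller price ps = 409/9; buyers pay pb = 409/9 + 25 = 634/9.
New quantity: q = 433 − 6(634/9) = 31/3.
Buyer burden = 634/9 − 559/9 = 25/3; seller burden = 559/9 − 409/9 = 50/3.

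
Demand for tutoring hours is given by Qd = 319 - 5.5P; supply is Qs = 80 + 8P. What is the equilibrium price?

P* = 478/27

Set Qd = Qs: 319 - 5.5P = 80 + 8P.
239 = 13.5P, so P* = 478/27.
Q* = 319 − 5.5(478/27) = 5984/27.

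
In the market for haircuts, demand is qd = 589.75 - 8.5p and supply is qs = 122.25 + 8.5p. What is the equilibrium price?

p* = 27.5

Set qd = qs: 589.75 - 8.5p = 122.25 + 8.5p.
467.5 = 17p, so p* = 27.5.
q* = 589.75 − 8.5(27.5) = 356.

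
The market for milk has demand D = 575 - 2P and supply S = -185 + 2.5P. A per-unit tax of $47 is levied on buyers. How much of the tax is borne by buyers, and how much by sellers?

Pre-tax equilibrium: P* = 1520/9, Q* = 2135/9.
Tax on buyers shifts demand to D = 575 − 2(P + 47) = 481 - 2P.
481 - 2P = -185 + 2.5P gives seller price Ps = 148; buyers pay Pb = 148 + 47 = 195.
New quantity: Q = 575 − 2(195) = 185.
Buyer burden = 195 − 1520/9 = 235/9; seller burden = 1520/9 − 148 = 188/9.

Buyers bear 235/9, sellers bear 188/9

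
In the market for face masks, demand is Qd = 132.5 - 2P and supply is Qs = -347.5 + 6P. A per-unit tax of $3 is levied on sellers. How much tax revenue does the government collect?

Pre-tax equilibrium: P* = 60, Q* = 12.5.
Tax on sellers shifts supply to Qs = -347.5 + 6(P − 3) = -365.5 + 6P.
132.5 - 2P = -365.5 + 6P gives buyer price Pb = 62.25; sellers receive Ps = 62.25 − 3 = 59.25.
New quantity: Q = 132.5 − 2(62.25) = 8.
Revenue = 3 × 8 = 24.

Tax revenue = 24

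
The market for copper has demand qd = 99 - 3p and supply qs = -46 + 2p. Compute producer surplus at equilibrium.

Producer surplus = 36

Equilibrium: 99 - 3p = -46 + 2p gives p* = 29, q* = 12.
Supply starts at p = 23 (where qs = 0).
PS = ½(29 − 23)(12) = 36.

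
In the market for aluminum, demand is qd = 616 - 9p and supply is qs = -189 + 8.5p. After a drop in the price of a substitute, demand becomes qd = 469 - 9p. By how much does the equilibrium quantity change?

Δq = -71.4

Original equilibrium: p* = 46, q* = 202.
New equilibrium: 469 - 9p = -189 + 8.5p, so 658 = 17.5p and p' = 37.6; q' = 469 − 9(37.6) = 130.6.
Change in quantity: 130.6 − 202 = -71.4.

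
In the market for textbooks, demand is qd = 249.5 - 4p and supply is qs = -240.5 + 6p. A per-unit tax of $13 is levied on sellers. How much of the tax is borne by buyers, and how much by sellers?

Buyers bear $7.8, sellers bear $5.2

Pre-tax equilibrium: p* = 49, q* = 53.5.
Tax on sellers shifts supply to qs = -240.5 + 6(p − 13) = -318.5 + 6p.
249.5 - 4p = -318.5 + 6p gives buyer price pb = 56.8; sellers receive ps = 56.8 − 13 = 43.8.
New quantity: q = 249.5 − 4(56.8) = 22.3.
Buyer burden = 56.8 − 49 = 7.8; seller burden = 49 − 43.8 = 5.2.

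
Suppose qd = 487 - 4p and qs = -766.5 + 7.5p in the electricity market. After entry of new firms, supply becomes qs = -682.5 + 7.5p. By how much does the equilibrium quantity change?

Δq = 672/23

Original equilibrium: p* = 109, q* = 51.
New equilibrium: 487 - 4p = -682.5 + 7.5p, so 1169.5 = 11.5p and p' = 2339/23; q' = 487 − 4(2339/23) = 1845/23.
Change in quantity: 1845/23 − 51 = 672/23.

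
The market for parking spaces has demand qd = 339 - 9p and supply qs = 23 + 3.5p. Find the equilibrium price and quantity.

Set qd = qs: 339 - 9p = 23 + 3.5p.
316 = 12.5p, so p* = 25.28.
q* = 339 − 9(25.28) = 111.48.

p* = 25.28, q* = 111.48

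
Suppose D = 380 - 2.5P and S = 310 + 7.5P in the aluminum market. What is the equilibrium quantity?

Q* = 362.5

Set D = S: 380 - 2.5P = 310 + 7.5P.
70 = 10P, so P* = 7.
Q* = 380 − 2.5(7) = 362.5.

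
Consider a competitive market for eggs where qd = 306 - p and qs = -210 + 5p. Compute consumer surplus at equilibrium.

Consumer surplus = 24200

Equilibrium: 306 - p = -210 + 5p gives p* = 86, q* = 220.
Demand choke price (qd = 0): p = 306.
CS = ½(306 − 86)(220) = 24200.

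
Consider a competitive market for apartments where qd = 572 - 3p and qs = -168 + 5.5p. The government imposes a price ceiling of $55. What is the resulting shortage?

Equilibrium price would be p* = 1480/17, so the ceiling at 55 binds.
At p = 55: qd = 572 − 3(55) = 407, qs = -168 + 5.5(55) = 134.5.
Shortage = 407 − 134.5 = 272.5.

Shortage = 272.5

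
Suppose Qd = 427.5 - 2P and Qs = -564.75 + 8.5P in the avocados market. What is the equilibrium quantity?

Set Qd = Qs: 427.5 - 2P = -564.75 + 8.5P.
992.25 = 10.5P, so P* = 94.5.
Q* = 427.5 − 2(94.5) = 238.5.

Q* = 238.5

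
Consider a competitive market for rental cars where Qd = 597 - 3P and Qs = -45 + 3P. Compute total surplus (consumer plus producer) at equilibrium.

Equilibrium: 597 - 3P = -45 + 3P gives P* = 107, Q* = 276.
Demand choke price: P = 199; supply starts at P = 15.
CS = ½(199 − 107)(276) = 12696; PS = ½(107 − 15)(276) = 12696.

Total surplus = 25392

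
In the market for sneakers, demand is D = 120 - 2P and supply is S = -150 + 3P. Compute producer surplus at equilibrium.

Producer surplus = 24

Equilibrium: 120 - 2P = -150 + 3P gives P* = 54, Q* = 12.
Supply starts at P = 50 (where S = 0).
PS = ½(54 − 50)(12) = 24.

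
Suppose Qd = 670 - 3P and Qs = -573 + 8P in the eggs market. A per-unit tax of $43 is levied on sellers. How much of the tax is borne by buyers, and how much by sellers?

Pre-tax equilibrium: P* = 113, Q* = 331.
Tax on sellers shifts supply to Qs = -573 + 8(P − 43) = -917 + 8P.
670 - 3P = -917 + 8P gives buyer price Pb = 1587/11; sellers receive Ps = 1587/11 − 43 = 1114/11.
New quantity: Q = 670 − 3(1587/11) = 2609/11.
Buyer burden = 1587/11 − 113 = 344/11; seller burden = 113 − 1114/11 = 129/11.

Buyers bear 344/11, sellers bear 129/11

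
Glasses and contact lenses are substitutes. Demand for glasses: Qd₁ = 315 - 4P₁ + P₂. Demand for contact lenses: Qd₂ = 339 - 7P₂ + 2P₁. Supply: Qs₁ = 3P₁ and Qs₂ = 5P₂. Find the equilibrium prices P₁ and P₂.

P₁ = 4119/82, P₂ = 3003/82

Market 1: 315 - 4P₁ + P₂ = 3P₁ → 7P₁ - P₂ = 315.
Market 2: 12P₂ - 2P₁ = 339.
Eliminating P₂: 12×(1) + 1×(2) gives 82P₁ = 4119, so P₁ = 4119/82.
Back-substitute into (2): P₂ = (339 + 2×4119/82) / 12 = 3003/82.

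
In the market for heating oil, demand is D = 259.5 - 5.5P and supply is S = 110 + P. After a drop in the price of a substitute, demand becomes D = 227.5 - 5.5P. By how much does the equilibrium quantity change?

ΔQ = -64/13

Original equilibrium: P* = 23, Q* = 133.
New equilibrium: 227.5 - 5.5P = 110 + P, so 117.5 = 6.5P and P' = 235/13; Q' = 227.5 − 5.5(235/13) = 1665/13.
Change in quantity: 1665/13 − 133 = -64/13.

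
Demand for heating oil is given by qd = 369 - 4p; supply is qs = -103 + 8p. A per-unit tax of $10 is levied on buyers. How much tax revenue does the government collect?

Tax revenue = 1850

Pre-tax equilibrium: p* = 118/3, q* = 635/3.
Tax on buyers shifts demand to qd = 369 − 4(p + 10) = 329 - 4p.
329 - 4p = -103 + 8p gives seller price ps = 36; buyers pay pb = 36 + 10 = 46.
New quantity: q = 369 − 4(46) = 185.
Revenue = 10 × 185 = 1850.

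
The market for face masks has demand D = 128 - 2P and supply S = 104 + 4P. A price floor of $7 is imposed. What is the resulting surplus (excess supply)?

Surplus = 18

Equilibrium price would be P* = 4, so the floor at 7 binds.
At P = 7: D = 114, S = 132.
Surplus = 132 − 114 = 18.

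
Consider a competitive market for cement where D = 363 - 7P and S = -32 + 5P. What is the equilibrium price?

P* = 395/12

Set D = S: 363 - 7P = -32 + 5P.
395 = 12P, so P* = 395/12.
Q* = 363 − 7(395/12) = 1591/12.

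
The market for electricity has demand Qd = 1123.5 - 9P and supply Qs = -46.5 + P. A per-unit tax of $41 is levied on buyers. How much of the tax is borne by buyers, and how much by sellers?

Buyers bear $4.1, sellers bear $36.9

Pre-tax equilibrium: P* = 117, Q* = 70.5.
Tax on buyers shifts demand to Qd = 1123.5 − 9(P + 41) = 754.5 - 9P.
754.5 - 9P = -46.5 + P gives seller price Ps = 80.1; buyers pay Pb = 80.1 + 41 = 121.1.
New quantity: Q = 1123.5 − 9(121.1) = 33.6.
Buyer burden = 121.1 − 117 = 4.1; seller burden = 117 − 80.1 = 36.9.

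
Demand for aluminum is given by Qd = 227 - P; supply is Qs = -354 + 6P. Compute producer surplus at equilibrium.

Producer surplus = 1728

Equilibrium: 227 - P = -354 + 6P gives P* = 83, Q* = 144.
Supply starts at P = 59 (where Qs = 0).
PS = ½(83 − 59)(144) = 1728.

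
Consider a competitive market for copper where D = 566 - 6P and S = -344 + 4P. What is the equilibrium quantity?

Set D = S: 566 - 6P = -344 + 4P.
910 = 10P, so P* = 91.
Q* = 566 − 6(91) = 20.

Q* = 20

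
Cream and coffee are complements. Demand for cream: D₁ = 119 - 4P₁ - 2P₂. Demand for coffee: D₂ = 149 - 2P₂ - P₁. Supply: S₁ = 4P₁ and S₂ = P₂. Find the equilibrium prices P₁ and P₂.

P₁ = 59/22, P₂ = 1073/22

Market 1: 119 - 4P₁ - 2P₂ = 4P₁ → 8P₁ + 2P₂ = 119.
Market 2: 3P₂ + P₁ = 149.
Eliminating P₂: 3×(1) − 2×(2) gives 22P₁ = 59, so P₁ = 59/22.
Back-substitute into (2): P₂ = (149 − 1×59/22) / 3 = 1073/22.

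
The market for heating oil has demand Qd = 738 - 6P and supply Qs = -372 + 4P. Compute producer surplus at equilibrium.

Producer surplus = 648

Equilibrium: 738 - 6P = -372 + 4P gives P* = 111, Q* = 72.
Supply starts at P = 93 (where Qs = 0).
PS = ½(111 − 93)(72) = 648.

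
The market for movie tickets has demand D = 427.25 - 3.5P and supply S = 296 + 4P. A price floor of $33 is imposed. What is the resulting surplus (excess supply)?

Equilibrium price would be P* = 17.5, so the floor at 33 binds.
At P = 33: D = 311.75, S = 428.
Surplus = 428 − 311.75 = 116.25.

Surplus = 116.25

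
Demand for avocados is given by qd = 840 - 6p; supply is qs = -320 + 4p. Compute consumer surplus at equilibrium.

Consumer surplus = 1728

Equilibrium: 840 - 6p = -320 + 4p gives p* = 116, q* = 144.
Demand choke price (qd = 0): p = 140.
CS = ½(140 − 116)(144) = 1728.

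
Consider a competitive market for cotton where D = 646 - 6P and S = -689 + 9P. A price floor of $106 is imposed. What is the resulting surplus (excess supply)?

Equilibrium price would be P* = 89, so the floor at 106 binds.
At P = 106: D = 10, S = 265.
Surplus = 265 − 10 = 255.

Surplus = 255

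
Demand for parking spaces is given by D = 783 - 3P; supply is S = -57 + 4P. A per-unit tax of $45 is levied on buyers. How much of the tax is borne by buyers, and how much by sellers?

Buyers bear 180/7, sellers bear 135/7

Pre-tax equilibrium: P* = 120, Q* = 423.
Tax on buyers shifts demand to D = 783 − 3(P + 45) = 648 - 3P.
648 - 3P = -57 + 4P gives seller price Ps = 705/7; buyers pay Pb = 705/7 + 45 = 1020/7.
New quantity: Q = 783 − 3(1020/7) = 2421/7.
Buyer burden = 1020/7 − 120 = 180/7; seller burden = 120 − 705/7 = 135/7.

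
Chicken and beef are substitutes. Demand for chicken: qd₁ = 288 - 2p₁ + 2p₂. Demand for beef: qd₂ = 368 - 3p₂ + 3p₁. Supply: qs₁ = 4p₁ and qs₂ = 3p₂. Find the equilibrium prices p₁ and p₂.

Market 1: 288 - 2p₁ + 2p₂ = 4p₁ → 6p₁ - 2p₂ = 288.
Market 2: 6p₂ - 3p₁ = 368.
Eliminating p₂: 6×(1) + 2×(2) gives 30p₁ = 2464, so p₁ = 1232/15.
Back-substitute into (2): p₂ = (368 + 3×1232/15) / 6 = 102.4.

p₁ = 1232/15, p₂ = 102.4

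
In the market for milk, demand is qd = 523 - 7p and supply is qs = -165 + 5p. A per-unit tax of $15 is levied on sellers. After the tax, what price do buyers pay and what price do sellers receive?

Buyers pay 763/12, sellers receive 583/12

Pre-tax equilibrium: p* = 172/3, q* = 365/3.
Tax on sellers shifts supply to qs = -165 + 5(p − 15) = -240 + 5p.
523 - 7p = -240 + 5p gives buyer price pb = 763/12; sellers receive ps = 763/12 − 15 = 583/12.
New quantity: q = 523 − 7(763/12) = 935/12.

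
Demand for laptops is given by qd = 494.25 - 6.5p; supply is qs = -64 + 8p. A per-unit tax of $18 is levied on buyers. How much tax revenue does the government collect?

Tax revenue = 93672/29

Pre-tax equilibrium: p* = 38.5, q* = 244.
Tax on buyers shifts demand to qd = 494.25 − 6.5(p + 18) = 377.25 - 6.5p.
377.25 - 6.5p = -64 + 8p gives seller price ps = 1765/58; buyers pay pb = 1765/58 + 18 = 2809/58.
New quantity: q = 494.25 − 6.5(2809/58) = 5204/29.
Revenue = 18 × 5204/29 = 93672/29.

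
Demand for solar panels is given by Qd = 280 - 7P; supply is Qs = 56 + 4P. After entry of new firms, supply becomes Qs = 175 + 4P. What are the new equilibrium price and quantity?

P' = 105/11, Q' = 2345/11

Original equilibrium: P* = 224/11, Q* = 1512/11.
New equilibrium: 280 - 7P = 175 + 4P, so 105 = 11P and P' = 105/11; Q' = 280 − 7(105/11) = 2345/11.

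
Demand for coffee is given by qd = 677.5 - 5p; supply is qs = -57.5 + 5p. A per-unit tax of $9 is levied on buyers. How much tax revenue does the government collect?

Tax revenue = 2587.5

Pre-tax equilibrium: p* = 73.5, q* = 310.
Tax on buyers shifts demand to qd = 677.5 − 5(p + 9) = 632.5 - 5p.
632.5 - 5p = -57.5 + 5p gives seller price ps = 69; buyers pay pb = 69 + 9 = 78.
New quantity: q = 677.5 − 5(78) = 287.5.
Revenue = 9 × 287.5 = 2587.5.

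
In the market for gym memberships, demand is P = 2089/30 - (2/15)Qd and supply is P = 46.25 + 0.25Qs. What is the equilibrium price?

P* = 61.5

Set the two price expressions equal: 2089/30 - (2/15)Q = 46.25 + 0.25Q.
1403/60 = (23/60)Q, so Q* = 61.
P* = 2089/30 − (2/15)(61) = 61.5.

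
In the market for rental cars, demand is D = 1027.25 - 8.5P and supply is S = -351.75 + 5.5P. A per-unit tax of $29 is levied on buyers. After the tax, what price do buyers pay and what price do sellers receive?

Pre-tax equilibrium: P* = 98.5, Q* = 190.
Tax on buyers shifts demand to D = 1027.25 − 8.5(P + 29) = 780.75 - 8.5P.
780.75 - 8.5P = -351.75 + 5.5P gives seller price Ps = 2265/28; buyers pay Pb = 2265/28 + 29 = 3077/28.
New quantity: Q = 1027.25 − 8.5(3077/28) = 5217/56.

Buyers pay 3077/28, sellers receive 2265/28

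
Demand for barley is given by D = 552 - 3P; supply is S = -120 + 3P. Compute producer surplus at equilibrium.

Producer surplus = 7776

Equilibrium: 552 - 3P = -120 + 3P gives P* = 112, Q* = 216.
Supply starts at P = 40 (where S = 0).
PS = ½(112 − 40)(216) = 7776.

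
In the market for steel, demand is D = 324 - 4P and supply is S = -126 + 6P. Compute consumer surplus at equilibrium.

Equilibrium: 324 - 4P = -126 + 6P gives P* = 45, Q* = 144.
Demand choke price (D = 0): P = 81.
CS = ½(81 − 45)(144) = 2592.

Consumer surplus = 2592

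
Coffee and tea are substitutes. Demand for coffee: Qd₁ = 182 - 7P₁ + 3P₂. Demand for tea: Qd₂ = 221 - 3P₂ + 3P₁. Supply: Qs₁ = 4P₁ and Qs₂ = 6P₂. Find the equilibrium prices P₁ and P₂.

Market 1: 182 - 7P₁ + 3P₂ = 4P₁ → 11P₁ - 3P₂ = 182.
Market 2: 9P₂ - 3P₁ = 221.
Eliminating P₂: 9×(1) + 3×(2) gives 90P₁ = 2301, so P₁ = 767/30.
Back-substitute into (2): P₂ = (221 + 3×767/30) / 9 = 2977/90.

P₁ = 767/30, P₂ = 2977/90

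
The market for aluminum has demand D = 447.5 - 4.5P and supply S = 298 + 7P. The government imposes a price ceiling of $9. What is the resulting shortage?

Shortage = 46

Equilibrium price would be P* = 13, so the ceiling at 9 binds.
At P = 9: D = 447.5 − 4.5(9) = 407, S = 298 + 7(9) = 361.
Shortage = 407 − 361 = 46.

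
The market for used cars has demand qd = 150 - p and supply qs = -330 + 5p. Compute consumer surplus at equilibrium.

Equilibrium: 150 - p = -330 + 5p gives p* = 80, q* = 70.
Demand choke price (qd = 0): p = 150.
CS = ½(150 − 80)(70) = 2450.

Consumer surplus = 2450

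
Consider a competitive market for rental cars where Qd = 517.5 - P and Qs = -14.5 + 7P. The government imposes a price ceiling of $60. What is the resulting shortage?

Shortage = 52

Equilibrium price would be P* = 66.5, so the ceiling at 60 binds.
At P = 60: Qd = 517.5 − 1(60) = 457.5, Qs = -14.5 + 7(60) = 405.5.
Shortage = 457.5 − 405.5 = 52.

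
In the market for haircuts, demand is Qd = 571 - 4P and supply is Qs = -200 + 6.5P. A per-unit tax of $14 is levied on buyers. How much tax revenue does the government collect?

Tax revenue = 10190/3

Pre-tax equilibrium: P* = 514/7, Q* = 1941/7.
Tax on buyers shifts demand to Qd = 571 − 4(P + 14) = 515 - 4P.
515 - 4P = -200 + 6.5P gives seller price Ps = 1430/21; buyers pay Pb = 1430/21 + 14 = 1724/21.
New quantity: Q = 571 − 4(1724/21) = 5095/21.
Revenue = 14 × 5095/21 = 10190/3.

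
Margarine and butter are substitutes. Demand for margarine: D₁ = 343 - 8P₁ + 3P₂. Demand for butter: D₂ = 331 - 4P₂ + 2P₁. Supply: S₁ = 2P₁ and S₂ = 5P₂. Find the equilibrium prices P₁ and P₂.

P₁ = 340/7, P₂ = 333/7

Market 1: 343 - 8P₁ + 3P₂ = 2P₁ → 10P₁ - 3P₂ = 343.
Market 2: 9P₂ - 2P₁ = 331.
Eliminating P₂: 9×(1) + 3×(2) gives 84P₁ = 4080, so P₁ = 340/7.
Back-substitute into (2): P₂ = (331 + 2×340/7) / 9 = 333/7.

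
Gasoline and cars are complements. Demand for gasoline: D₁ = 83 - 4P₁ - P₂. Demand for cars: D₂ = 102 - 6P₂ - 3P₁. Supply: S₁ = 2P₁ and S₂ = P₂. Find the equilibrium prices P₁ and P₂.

Market 1: 83 - 4P₁ - P₂ = 2P₁ → 6P₁ + P₂ = 83.
Market 2: 7P₂ + 3P₁ = 102.
Eliminating P₂: 7×(1) − 1×(2) gives 39P₁ = 479, so P₁ = 479/39.
Back-substitute into (2): P₂ = (102 − 3×479/39) / 7 = 121/13.

P₁ = 479/39, P₂ = 121/13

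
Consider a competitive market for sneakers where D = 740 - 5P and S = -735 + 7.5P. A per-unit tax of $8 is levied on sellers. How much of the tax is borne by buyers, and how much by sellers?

Buyers bear $4.8, sellers bear $3.2

Pre-tax equilibrium: P* = 118, Q* = 150.
Tax on sellers shifts supply to S = -735 + 7.5(P − 8) = -795 + 7.5P.
740 - 5P = -795 + 7.5P gives buyer price Pb = 122.8; sellers receive Ps = 122.8 − 8 = 114.8.
New quantity: Q = 740 − 5(122.8) = 126.
Buyer burden = 122.8 − 118 = 4.8; seller burden = 118 − 114.8 = 3.2.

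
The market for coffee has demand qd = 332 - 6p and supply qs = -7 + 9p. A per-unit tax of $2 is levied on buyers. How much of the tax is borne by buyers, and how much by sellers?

Buyers bear $1.2, sellers bear $0.8

Pre-tax equilibrium: p* = 22.6, q* = 196.4.
Tax on buyers shifts demand to qd = 332 − 6(p + 2) = 320 - 6p.
320 - 6p = -7 + 9p gives seller price ps = 21.8; buyers pay pb = 21.8 + 2 = 23.8.
New quantity: q = 332 − 6(23.8) = 189.2.
Buyer burden = 23.8 − 22.6 = 1.2; seller burden = 22.6 − 21.8 = 0.8.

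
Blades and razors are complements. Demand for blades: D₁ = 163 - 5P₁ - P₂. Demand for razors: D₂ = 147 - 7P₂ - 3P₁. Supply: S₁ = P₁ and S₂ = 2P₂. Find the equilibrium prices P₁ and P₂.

P₁ = 440/17, P₂ = 131/17

Market 1: 163 - 5P₁ - P₂ = P₁ → 6P₁ + P₂ = 163.
Market 2: 9P₂ + 3P₁ = 147.
Eliminating P₂: 9×(1) − 1×(2) gives 51P₁ = 1320, so P₁ = 440/17.
Back-substitute into (2): P₂ = (147 − 3×440/17) / 9 = 131/17.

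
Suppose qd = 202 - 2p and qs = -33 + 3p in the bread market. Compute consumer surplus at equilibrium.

Equilibrium: 202 - 2p = -33 + 3p gives p* = 47, q* = 108.
Demand choke price (qd = 0): p = 101.
CS = ½(101 − 47)(108) = 2916.

Consumer surplus = 2916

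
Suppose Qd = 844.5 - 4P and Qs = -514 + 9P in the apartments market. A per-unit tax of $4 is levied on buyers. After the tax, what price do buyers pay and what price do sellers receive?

Pre-tax equilibrium: P* = 104.5, Q* = 426.5.
Tax on buyers shifts demand to Qd = 844.5 − 4(P + 4) = 828.5 - 4P.
828.5 - 4P = -514 + 9P gives seller price Ps = 2685/26; buyers pay Pb = 2685/26 + 4 = 2789/26.
New quantity: Q = 844.5 − 4(2789/26) = 10801/26.

Buyers pay 2789/26, sellers receive 2685/26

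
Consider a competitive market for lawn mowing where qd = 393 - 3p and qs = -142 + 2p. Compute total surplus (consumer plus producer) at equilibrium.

Total surplus = 2160

Equilibrium: 393 - 3p = -142 + 2p gives p* = 107, q* = 72.
Demand choke price: p = 131; supply starts at p = 71.
CS = ½(131 − 107)(72) = 864; PS = ½(107 − 71)(72) = 1296.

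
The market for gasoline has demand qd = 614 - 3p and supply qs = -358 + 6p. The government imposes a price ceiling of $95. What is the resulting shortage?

Equilibrium price would be p* = 108, so the ceiling at 95 binds.
At p = 95: qd = 614 − 3(95) = 329, qs = -358 + 6(95) = 212.
Shortage = 329 − 212 = 117.

Shortage = 117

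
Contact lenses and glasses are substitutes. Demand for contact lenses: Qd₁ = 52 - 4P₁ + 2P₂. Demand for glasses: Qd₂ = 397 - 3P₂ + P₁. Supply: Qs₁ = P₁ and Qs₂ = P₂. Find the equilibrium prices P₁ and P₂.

P₁ = 167/3, P₂ = 679/6

Market 1: 52 - 4P₁ + 2P₂ = P₁ → 5P₁ - 2P₂ = 52.
Market 2: 4P₂ - P₁ = 397.
Eliminating P₂: 4×(1) + 2×(2) gives 18P₁ = 1002, so P₁ = 167/3.
Back-substitute into (2): P₂ = (397 + 1×167/3) / 4 = 679/6.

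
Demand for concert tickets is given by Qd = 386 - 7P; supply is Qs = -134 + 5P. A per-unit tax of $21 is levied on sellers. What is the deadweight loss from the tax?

Pre-tax equilibrium: P* = 130/3, Q* = 248/3.
Tax on sellers shifts supply to Qs = -134 + 5(P − 21) = -239 + 5P.
386 - 7P = -239 + 5P gives buyer price Pb = 625/12; sellers receive Ps = 625/12 − 21 = 373/12.
New quantity: Q = 386 − 7(625/12) = 257/12.
DWL = ½ × 21 × (248/3 − 257/12) = 643.125.

Deadweight loss = 643.125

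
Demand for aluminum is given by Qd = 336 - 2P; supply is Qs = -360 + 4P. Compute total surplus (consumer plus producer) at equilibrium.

Equilibrium: 336 - 2P = -360 + 4P gives P* = 116, Q* = 104.
Demand choke price: P = 168; supply starts at P = 90.
CS = ½(168 − 116)(104) = 2704; PS = ½(116 − 90)(104) = 1352.

Total surplus = 4056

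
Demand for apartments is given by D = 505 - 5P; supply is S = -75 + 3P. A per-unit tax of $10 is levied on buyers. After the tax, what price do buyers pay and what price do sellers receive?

Buyers pay $76.25, sellers receive $66.25

Pre-tax equilibrium: P* = 72.5, Q* = 142.5.
Tax on buyers shifts demand to D = 505 − 5(P + 10) = 455 - 5P.
455 - 5P = -75 + 3P gives seller price Ps = 66.25; buyers pay Pb = 66.25 + 10 = 76.25.
New quantity: Q = 505 − 5(76.25) = 123.75.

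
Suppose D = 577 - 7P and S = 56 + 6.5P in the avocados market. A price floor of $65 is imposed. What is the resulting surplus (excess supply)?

Equilibrium price would be P* = 1042/27, so the floor at 65 binds.
At P = 65: D = 122, S = 478.5.
Surplus = 478.5 − 122 = 356.5.

Surplus = 356.5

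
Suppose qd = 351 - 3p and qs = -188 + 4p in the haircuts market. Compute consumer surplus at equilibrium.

Equilibrium: 351 - 3p = -188 + 4p gives p* = 77, q* = 120.
Demand choke price (qd = 0): p = 117.
CS = ½(117 − 77)(120) = 2400.

Consumer surplus = 2400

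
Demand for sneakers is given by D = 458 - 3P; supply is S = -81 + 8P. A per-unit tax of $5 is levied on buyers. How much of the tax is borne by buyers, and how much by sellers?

Buyers bear 40/11, sellers bear 15/11

Pre-tax equilibrium: P* = 49, Q* = 311.
Tax on buyers shifts demand to D = 458 − 3(P + 5) = 443 - 3P.
443 - 3P = -81 + 8P gives seller price Ps = 524/11; buyers pay Pb = 524/11 + 5 = 579/11.
New quantity: Q = 458 − 3(579/11) = 3301/11.
Buyer burden = 579/11 − 49 = 40/11; seller burden = 49 − 524/11 = 15/11.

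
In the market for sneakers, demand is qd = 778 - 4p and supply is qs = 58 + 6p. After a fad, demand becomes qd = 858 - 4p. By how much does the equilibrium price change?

Δp = 8

Original equilibrium: p* = 72, q* = 490.
New equilibrium: 858 - 4p = 58 + 6p, so 800 = 10p and p' = 80; q' = 858 − 4(80) = 538.
Change in price: 80 − 72 = 8.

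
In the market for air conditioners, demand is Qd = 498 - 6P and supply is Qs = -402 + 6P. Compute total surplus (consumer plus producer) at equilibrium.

Total surplus = 384

Equilibrium: 498 - 6P = -402 + 6P gives P* = 75, Q* = 48.
Demand choke price: P = 83; supply starts at P = 67.
CS = ½(83 − 75)(48) = 192; PS = ½(75 − 67)(48) = 192.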